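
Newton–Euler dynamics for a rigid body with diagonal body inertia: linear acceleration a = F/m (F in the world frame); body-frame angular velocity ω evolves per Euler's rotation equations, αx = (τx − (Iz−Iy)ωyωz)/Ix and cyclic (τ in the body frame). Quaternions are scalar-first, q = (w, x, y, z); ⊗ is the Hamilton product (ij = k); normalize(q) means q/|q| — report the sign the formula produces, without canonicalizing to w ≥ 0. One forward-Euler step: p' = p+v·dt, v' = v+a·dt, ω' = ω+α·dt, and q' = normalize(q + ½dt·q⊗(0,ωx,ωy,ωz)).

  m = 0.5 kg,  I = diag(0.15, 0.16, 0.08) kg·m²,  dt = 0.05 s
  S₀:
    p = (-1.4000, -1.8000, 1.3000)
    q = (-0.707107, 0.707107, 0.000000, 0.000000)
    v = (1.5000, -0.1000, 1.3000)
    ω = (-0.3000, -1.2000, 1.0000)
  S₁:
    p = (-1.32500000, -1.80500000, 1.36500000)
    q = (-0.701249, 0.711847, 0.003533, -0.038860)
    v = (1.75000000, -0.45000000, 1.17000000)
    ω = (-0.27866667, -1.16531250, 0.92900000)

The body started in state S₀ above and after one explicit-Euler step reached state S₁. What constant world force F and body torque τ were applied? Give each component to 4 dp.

velocity change Δv = (0.25000000, -0.35000000, -0.13000000)
F = m·Δv/dt = (2.5000, -3.5000, -1.3000)
Δω = ω₁−ω₀ = (0.02133333, 0.03468750, -0.07100000)
ω₀×(Iω₀) = (0.0960, -0.0210, 0.0036)
applied torque τ = (0.1600, 0.0900, -0.1100)

F = (2.5000, -3.5000, -1.3000)
τ = (0.1600, 0.0900, -0.1100)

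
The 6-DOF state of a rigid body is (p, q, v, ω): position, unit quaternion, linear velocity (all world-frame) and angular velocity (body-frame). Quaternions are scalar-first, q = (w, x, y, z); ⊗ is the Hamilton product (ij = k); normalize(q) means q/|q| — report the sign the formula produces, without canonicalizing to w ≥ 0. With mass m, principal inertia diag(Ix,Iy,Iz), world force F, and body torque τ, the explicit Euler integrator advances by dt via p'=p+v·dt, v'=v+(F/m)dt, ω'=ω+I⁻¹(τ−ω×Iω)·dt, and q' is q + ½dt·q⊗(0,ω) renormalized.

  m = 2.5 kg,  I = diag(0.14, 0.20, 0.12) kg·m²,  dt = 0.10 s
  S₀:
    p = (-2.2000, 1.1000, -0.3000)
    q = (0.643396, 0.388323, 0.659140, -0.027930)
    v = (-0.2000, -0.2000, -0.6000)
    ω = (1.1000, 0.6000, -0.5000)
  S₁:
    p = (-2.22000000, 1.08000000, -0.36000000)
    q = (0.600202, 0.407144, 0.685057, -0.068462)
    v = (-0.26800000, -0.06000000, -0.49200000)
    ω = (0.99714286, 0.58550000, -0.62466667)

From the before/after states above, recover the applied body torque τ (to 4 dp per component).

rate change Δω = (-0.10285714, -0.01450000, -0.12466667)
precession coupling = (0.0240, -0.0110, 0.0396)
τ = I·(Δω/dt) + ω₀×(Iω₀) = (-0.1200, -0.0400, -0.1100)

τ = (-0.1200, -0.0400, -0.1100)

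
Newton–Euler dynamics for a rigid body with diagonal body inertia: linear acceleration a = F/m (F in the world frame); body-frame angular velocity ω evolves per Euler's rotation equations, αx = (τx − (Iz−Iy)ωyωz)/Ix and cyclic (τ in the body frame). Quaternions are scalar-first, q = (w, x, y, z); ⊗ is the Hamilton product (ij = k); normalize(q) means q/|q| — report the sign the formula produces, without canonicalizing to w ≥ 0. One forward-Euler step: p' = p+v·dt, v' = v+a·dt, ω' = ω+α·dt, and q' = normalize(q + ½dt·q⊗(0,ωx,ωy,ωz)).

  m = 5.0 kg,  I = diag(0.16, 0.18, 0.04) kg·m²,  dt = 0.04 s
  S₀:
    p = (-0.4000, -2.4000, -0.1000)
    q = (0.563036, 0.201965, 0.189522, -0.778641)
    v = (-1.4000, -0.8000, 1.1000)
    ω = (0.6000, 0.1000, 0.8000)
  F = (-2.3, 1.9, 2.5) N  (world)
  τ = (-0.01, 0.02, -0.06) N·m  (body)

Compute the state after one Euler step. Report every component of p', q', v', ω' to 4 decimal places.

p' = (-0.4560, -2.4320, -0.0560)
q' = (0.5726, 0.2133, 0.1780, -0.7713)
v' = (-1.4184, -0.7848, 1.1200)
ω' = (0.6003, 0.0916, 0.7388)

angular accel α = (0.0075, -0.2089, -1.5300)
new body rate ω' = (0.6003, 0.0916, 0.7388)
Hamilton product q⊗(0,ω) = (0.4827816, 0.5673033, -0.5724530, 0.3569121)
q' = normalize(q + ½dt·q⊗(0,ω)) = (0.5726, 0.2133, 0.1780, -0.7713)
linear accel F/m = (-0.4600, 0.3800, 0.5000)
p' = p + v·dt = (-0.4560, -2.4320, -0.0560)
v + (F/m)dt = (-1.4184, -0.7848, 1.1200)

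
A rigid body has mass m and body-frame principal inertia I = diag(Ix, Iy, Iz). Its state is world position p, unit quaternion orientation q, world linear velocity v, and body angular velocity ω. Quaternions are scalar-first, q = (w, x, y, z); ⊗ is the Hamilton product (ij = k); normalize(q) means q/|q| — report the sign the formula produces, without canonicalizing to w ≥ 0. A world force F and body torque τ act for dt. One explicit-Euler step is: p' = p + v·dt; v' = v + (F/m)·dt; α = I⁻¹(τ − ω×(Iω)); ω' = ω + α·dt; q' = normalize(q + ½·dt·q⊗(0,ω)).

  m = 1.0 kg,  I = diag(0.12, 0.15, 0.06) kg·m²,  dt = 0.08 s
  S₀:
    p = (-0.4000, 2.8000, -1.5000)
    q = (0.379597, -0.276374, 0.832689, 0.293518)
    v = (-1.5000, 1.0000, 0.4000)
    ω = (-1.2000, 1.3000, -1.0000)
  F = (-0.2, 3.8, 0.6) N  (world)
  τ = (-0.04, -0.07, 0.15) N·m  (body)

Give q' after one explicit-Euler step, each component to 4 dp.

2q̇ = q⊗(0,ω) = (-1.1206265, -1.6697788, -0.1351195, 0.2603436)
q + ½dt·q⊗(0,ω), renormalized = (0.3337, -0.3420, 0.8246, 0.3029)

q' = (0.3337, -0.3420, 0.8246, 0.3029)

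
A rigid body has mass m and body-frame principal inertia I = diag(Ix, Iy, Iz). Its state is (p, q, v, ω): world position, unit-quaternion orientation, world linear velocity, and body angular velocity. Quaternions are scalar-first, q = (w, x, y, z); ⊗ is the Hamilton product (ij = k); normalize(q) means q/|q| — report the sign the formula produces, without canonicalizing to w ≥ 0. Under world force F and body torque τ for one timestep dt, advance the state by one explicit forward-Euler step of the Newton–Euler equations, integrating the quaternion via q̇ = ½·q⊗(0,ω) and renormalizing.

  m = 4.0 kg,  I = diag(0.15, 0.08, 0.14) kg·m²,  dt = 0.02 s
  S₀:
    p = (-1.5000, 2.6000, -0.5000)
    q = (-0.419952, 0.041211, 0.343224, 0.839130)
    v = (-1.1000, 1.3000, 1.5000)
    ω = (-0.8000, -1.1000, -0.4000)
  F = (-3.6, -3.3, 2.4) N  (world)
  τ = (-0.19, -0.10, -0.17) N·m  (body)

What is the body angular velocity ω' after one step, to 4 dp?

ω' = (-0.8289, -1.1258, -0.4155)

ω×(Iω) gyroscopic = (0.0264, 0.0032, -0.0616)
α = I⁻¹(τ − ω×Iω) = (-1.4427, -1.2900, -0.7743)
ω' = ω + α·dt = (-0.8289, -1.1258, -0.4155)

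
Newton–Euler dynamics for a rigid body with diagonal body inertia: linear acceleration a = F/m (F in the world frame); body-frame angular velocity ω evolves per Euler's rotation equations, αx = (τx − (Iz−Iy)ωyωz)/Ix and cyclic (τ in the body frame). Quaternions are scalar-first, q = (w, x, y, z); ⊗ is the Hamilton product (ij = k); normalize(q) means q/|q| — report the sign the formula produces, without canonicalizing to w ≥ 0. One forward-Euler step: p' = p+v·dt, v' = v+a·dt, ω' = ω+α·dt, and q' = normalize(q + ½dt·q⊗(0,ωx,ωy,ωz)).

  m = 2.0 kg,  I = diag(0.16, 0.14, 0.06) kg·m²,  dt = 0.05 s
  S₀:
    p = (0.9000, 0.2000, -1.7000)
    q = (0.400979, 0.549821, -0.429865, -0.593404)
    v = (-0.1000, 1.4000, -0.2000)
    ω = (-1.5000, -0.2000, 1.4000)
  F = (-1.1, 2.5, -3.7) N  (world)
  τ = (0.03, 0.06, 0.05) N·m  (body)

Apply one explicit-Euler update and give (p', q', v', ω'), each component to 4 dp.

p' = (0.8950, 0.2700, -1.7100)
q' = (0.4396, 0.5161, -0.4283, -0.5974)
v' = (-0.1275, 1.4625, -0.2925)
ω' = (-1.4976, -0.1036, 1.4467)

angular accel α = (0.0475, 1.9286, 0.9333)
ω + α·dt = (-1.4976, -0.1036, 1.4467)
Hamilton product q⊗(0,ω) = (1.5695241, -1.3219603, 0.0401608, -0.1933911)
q + ½dt·q⊗(0,ω), renormalized = (0.4396, 0.5161, -0.4283, -0.5974)
p + v·dt = (0.8950, 0.2700, -1.7100)
v + (F/m)dt = (-0.1275, 1.4625, -0.2925)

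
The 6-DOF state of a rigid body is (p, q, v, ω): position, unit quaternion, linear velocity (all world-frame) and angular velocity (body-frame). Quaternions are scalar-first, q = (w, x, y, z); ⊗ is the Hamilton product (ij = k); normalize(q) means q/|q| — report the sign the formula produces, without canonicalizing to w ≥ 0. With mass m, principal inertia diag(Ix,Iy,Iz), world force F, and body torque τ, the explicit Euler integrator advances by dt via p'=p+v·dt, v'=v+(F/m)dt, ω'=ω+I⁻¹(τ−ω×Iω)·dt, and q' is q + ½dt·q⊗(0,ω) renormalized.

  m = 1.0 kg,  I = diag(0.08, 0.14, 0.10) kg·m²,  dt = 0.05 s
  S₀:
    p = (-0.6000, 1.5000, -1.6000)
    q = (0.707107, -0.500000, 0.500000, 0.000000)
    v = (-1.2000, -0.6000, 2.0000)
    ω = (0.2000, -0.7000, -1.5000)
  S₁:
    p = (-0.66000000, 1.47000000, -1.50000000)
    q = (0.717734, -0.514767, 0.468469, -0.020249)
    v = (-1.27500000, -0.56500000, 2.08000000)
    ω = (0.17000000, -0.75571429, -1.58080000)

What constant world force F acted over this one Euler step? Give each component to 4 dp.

F = (-1.5000, 0.7000, 1.6000)

v₁ − v₀ = (-0.07500000, 0.03500000, 0.08000000)
F = m·Δv/dt = (-1.5000, 0.7000, 1.6000)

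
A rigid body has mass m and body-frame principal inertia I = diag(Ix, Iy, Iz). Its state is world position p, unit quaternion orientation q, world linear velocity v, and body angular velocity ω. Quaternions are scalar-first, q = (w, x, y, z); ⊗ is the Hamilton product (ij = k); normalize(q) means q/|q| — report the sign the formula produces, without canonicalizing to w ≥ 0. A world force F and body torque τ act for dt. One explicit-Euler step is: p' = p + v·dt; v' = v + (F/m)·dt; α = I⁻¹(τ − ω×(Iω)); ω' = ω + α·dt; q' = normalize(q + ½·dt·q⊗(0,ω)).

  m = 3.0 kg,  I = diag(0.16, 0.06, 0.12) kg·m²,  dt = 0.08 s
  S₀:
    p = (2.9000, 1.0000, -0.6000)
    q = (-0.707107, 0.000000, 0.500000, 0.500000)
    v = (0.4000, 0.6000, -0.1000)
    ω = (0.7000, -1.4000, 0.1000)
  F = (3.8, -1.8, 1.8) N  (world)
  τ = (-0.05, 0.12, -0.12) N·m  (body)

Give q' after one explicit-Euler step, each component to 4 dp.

q⊗(0,ω) = (0.6500000, 0.2550251, 1.3399498, -0.4207107)
q + ½dt·q⊗(0,ω), renormalized = (-0.6798, 0.0102, 0.5525, 0.4822)

q' = (-0.6798, 0.0102, 0.5525, 0.4822)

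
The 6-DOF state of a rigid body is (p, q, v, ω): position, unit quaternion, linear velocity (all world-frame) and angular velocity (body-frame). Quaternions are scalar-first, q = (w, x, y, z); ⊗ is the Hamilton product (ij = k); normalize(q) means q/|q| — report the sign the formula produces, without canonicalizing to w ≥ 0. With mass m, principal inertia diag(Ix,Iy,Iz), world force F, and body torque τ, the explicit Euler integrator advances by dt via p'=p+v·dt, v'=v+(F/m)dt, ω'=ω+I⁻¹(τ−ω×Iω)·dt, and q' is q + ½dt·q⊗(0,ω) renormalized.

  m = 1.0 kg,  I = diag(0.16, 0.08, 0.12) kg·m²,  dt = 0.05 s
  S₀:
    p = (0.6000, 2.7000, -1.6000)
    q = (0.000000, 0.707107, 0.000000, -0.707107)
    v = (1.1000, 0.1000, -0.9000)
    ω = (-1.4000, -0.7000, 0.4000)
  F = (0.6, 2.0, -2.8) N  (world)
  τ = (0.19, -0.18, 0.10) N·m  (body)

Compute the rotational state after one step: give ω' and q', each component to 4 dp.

ω' = (-1.3371, -0.7985, 0.4743)
q' = (0.0318, 0.6942, 0.0177, -0.7189)

(τ − ω×Iω)/I = (1.2575, -1.9700, 1.4867)
ω' = ω + α·dt = (-1.3371, -0.7985, 0.4743)
Hamilton product q⊗(0,ω) = (1.2727926, -0.4949749, 0.7071070, -0.4949749)
updated quaternion q' = (0.0318, 0.6942, 0.0177, -0.7189)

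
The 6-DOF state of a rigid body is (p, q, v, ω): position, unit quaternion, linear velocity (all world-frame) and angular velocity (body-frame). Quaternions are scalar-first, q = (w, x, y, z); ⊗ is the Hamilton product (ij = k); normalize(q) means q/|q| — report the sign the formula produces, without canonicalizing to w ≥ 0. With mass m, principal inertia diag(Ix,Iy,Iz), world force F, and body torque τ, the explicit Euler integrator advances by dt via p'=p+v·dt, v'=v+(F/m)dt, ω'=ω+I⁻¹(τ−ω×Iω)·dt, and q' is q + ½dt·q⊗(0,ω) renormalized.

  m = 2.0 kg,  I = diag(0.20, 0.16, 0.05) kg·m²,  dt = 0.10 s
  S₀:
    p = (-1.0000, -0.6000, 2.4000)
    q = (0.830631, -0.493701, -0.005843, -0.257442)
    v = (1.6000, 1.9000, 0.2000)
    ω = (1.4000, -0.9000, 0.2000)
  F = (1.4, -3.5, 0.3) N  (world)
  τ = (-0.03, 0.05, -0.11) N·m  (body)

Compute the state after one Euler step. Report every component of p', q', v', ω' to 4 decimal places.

p' = (-0.8400, -0.4100, 2.4200)
q' = (0.8645, -0.4456, -0.0561, -0.2257)
v' = (1.6700, 1.7250, 0.2150)
ω' = (1.3751, -0.8950, -0.1208)

angular accel α = (-0.2490, 0.0500, -3.2080)
new body rate ω' = (1.3751, -0.8950, -0.1208)
Hamilton product q⊗(0,ω) = (0.7374111, 0.9300170, -1.0092465, 0.6186373)
q' = normalize(q + ½dt·q⊗(0,ω)) = (0.8645, -0.4456, -0.0561, -0.2257)
linear accel F/m = (0.7000, -1.7500, 0.1500)
p' = p + v·dt = (-0.8400, -0.4100, 2.4200)
new velocity v' = (1.6700, 1.7250, 0.2150)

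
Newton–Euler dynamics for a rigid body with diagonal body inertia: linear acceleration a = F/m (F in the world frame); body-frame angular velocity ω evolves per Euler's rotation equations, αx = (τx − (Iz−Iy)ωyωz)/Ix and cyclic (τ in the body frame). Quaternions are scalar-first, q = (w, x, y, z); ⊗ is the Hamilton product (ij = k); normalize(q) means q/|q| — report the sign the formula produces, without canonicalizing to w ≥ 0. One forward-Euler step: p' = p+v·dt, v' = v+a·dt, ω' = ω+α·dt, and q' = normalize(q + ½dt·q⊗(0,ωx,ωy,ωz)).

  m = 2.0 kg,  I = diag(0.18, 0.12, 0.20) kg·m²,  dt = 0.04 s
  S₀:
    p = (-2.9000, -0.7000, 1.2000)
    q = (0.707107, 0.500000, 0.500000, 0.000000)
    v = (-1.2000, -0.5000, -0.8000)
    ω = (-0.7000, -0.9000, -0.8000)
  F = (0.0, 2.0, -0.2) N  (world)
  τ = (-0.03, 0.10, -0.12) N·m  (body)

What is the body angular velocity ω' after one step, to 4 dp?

ω' = (-0.7195, -0.8629, -0.8164)

gyro term ω×Iω = (0.0576, -0.0112, -0.0378)
(τ − ω×Iω)/I = (-0.4867, 0.9267, -0.4110)
new body rate ω' = (-0.7195, -0.8629, -0.8164)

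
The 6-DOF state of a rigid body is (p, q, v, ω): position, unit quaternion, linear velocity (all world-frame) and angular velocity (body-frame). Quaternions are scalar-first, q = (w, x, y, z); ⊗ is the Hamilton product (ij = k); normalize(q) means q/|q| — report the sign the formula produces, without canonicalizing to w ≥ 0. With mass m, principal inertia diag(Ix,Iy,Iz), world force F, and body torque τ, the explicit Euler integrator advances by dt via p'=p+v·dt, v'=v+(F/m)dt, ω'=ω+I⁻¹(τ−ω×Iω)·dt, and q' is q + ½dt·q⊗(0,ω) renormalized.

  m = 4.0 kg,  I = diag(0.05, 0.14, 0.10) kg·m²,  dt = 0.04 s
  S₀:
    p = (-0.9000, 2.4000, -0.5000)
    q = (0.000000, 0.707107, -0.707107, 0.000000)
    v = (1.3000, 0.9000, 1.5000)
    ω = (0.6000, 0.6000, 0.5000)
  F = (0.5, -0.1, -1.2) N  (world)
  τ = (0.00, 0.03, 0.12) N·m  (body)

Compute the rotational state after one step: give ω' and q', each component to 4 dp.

ω×(Iω) gyroscopic = (-0.0120, -0.0150, 0.0324)
(τ − ω×Iω)/I = (0.2400, 0.3214, 0.8760)
ω' = ω + α·dt = (0.6096, 0.6129, 0.5350)
2q̇ = q⊗(0,ω) = (0.0000000, -0.3535535, -0.3535535, 0.8485284)
q + ½dt·q⊗(0,ω), renormalized = (0.0000, 0.6999, -0.7140, 0.0170)

ω' = (0.6096, 0.6129, 0.5350)
q' = (0.0000, 0.6999, -0.7140, 0.0170)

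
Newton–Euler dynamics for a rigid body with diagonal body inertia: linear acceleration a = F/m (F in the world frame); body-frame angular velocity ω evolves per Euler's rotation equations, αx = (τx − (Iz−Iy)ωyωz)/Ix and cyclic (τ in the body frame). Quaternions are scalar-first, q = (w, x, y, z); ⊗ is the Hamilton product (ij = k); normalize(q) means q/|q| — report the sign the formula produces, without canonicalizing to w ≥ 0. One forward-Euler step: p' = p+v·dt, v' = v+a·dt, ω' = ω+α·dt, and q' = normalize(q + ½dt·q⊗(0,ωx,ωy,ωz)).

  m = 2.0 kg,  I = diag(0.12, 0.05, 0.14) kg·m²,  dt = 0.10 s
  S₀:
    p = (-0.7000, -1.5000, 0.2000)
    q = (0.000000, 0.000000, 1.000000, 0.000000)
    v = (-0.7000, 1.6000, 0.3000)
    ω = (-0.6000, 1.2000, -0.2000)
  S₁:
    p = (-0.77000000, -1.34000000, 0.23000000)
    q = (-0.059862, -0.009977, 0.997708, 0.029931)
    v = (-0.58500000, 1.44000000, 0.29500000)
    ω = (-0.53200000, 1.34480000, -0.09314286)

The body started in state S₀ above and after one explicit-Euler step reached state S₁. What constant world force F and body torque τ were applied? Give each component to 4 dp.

F = (2.3000, -3.2000, -0.1000)
τ = (0.0600, 0.0700, 0.2000)

v₁ − v₀ = (0.11500000, -0.16000000, -0.00500000)
F = m·Δv/dt = (2.3000, -3.2000, -0.1000)
rate change Δω = (0.06800000, 0.14480000, 0.10685714)
precession coupling = (-0.0216, -0.0024, 0.0504)
τ = I·(Δω/dt) + ω₀×(Iω₀) = (0.0600, 0.0700, 0.2000)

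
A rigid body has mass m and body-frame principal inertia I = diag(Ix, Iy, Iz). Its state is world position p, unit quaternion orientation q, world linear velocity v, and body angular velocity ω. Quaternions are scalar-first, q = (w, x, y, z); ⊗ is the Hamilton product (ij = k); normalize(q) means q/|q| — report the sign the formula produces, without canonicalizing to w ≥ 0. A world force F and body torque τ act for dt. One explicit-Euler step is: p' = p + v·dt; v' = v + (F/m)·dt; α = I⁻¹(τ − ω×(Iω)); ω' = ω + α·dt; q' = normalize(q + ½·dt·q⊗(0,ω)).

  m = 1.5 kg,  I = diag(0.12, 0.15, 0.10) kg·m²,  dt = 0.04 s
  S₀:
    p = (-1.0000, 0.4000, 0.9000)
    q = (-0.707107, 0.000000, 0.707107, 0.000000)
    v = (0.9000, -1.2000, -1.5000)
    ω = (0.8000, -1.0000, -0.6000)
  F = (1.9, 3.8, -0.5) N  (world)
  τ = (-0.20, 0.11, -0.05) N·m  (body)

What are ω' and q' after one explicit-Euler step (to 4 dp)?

precession coupling ω×(Iω) = (-0.0300, -0.0096, -0.0240)
angular accel α = (-1.4167, 0.7973, -0.2600)
new body rate ω' = (0.7433, -0.9681, -0.6104)
Hamilton product q⊗(0,ω) = (0.7071070, -0.9899498, 0.7071070, -0.1414214)
updated quaternion q' = (-0.6927, -0.0198, 0.7210, -0.0028)

ω' = (0.7433, -0.9681, -0.6104)
q' = (-0.6927, -0.0198, 0.7210, -0.0028)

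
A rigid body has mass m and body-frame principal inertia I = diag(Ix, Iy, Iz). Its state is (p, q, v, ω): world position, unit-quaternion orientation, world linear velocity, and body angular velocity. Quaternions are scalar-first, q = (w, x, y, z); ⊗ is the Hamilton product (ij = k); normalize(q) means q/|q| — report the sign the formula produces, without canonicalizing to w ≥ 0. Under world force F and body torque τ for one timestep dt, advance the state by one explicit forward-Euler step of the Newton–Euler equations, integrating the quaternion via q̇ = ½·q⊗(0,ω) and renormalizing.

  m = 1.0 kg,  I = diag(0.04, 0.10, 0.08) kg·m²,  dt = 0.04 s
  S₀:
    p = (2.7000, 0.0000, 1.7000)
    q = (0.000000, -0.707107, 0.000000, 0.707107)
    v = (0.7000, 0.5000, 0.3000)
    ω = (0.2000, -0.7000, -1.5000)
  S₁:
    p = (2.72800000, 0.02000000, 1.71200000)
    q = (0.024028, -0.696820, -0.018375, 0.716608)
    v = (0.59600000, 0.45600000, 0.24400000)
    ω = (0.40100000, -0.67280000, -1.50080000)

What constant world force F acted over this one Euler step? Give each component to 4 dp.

F = (-2.6000, -1.1000, -1.4000)

v₁ − v₀ = (-0.10400000, -0.04400000, -0.05600000)
m·(v₁−v₀)/dt = (-2.6000, -1.1000, -1.4000)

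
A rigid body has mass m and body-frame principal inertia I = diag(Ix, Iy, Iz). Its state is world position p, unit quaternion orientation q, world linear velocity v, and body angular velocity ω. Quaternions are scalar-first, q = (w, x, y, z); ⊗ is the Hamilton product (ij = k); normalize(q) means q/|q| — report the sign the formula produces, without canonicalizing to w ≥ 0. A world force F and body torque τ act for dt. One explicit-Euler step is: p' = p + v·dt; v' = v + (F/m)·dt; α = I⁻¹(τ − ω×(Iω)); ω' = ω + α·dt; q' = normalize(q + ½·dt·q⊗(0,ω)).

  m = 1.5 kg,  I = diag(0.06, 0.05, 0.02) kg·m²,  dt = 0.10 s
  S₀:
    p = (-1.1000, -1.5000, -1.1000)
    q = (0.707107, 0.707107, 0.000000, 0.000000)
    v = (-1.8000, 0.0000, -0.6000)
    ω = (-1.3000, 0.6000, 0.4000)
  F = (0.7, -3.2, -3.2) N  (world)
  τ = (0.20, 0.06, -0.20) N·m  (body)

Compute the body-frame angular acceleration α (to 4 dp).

α = (3.4533, 1.6160, -10.3900)

precession coupling ω×(Iω) = (-0.0072, -0.0208, 0.0078)
(τ − ω×Iω)/I = (3.4533, 1.6160, -10.3900)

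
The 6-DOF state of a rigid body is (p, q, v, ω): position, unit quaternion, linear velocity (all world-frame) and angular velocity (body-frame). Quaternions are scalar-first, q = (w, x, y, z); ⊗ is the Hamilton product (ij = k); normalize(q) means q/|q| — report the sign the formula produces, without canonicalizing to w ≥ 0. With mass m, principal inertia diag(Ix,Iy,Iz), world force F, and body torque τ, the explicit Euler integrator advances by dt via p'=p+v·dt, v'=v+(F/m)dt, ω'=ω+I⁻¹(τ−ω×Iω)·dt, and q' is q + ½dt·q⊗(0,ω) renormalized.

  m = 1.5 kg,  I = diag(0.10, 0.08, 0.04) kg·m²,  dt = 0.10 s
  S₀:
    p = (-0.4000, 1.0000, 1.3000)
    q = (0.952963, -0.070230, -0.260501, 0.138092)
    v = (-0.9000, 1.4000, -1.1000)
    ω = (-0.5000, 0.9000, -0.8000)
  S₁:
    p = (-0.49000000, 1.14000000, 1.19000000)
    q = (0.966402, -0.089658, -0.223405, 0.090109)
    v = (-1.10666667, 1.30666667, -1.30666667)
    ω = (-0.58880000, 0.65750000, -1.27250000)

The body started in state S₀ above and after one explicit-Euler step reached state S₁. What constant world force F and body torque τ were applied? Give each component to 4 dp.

F = (-3.1000, -1.4000, -3.1000)
τ = (-0.0600, -0.1700, -0.1800)

Δv = v₁−v₀ = (-0.20666667, -0.09333333, -0.20666667)
F = m·Δv/dt = (-3.1000, -1.4000, -3.1000)
rate change Δω = (-0.08880000, -0.24250000, -0.47250000)
gyro term ω₀×Iω₀ = (0.0288, 0.0240, 0.0090)
applied torque τ = (-0.0600, -0.1700, -0.1800)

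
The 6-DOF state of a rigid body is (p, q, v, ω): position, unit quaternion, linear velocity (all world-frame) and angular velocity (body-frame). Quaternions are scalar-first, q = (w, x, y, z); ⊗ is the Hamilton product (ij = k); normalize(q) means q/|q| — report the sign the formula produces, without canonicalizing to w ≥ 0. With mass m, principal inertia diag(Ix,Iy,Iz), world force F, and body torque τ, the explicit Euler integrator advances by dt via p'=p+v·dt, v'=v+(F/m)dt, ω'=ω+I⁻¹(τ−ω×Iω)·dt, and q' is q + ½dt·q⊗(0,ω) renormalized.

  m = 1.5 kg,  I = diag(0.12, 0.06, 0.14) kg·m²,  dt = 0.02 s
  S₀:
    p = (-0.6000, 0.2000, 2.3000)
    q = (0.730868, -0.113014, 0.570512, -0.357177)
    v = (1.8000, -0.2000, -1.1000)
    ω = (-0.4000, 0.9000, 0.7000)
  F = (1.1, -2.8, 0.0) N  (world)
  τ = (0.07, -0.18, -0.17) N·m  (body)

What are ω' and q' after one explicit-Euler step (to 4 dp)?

gyro term ω×Iω = (0.0504, 0.0056, 0.0216)
(τ − ω×Iω)/I = (0.1633, -3.0933, -1.3686)
ω + α·dt = (-0.3967, 0.8381, 0.6726)
2q̇ = q⊗(0,ω) = (-0.3086425, 0.4284705, 0.8797618, 0.6380998)
q' = normalize(q + ½dt·q⊗(0,ω)) = (0.7277, -0.1087, 0.5793, -0.3508)

ω' = (-0.3967, 0.8381, 0.6726)
q' = (0.7277, -0.1087, 0.5793, -0.3508)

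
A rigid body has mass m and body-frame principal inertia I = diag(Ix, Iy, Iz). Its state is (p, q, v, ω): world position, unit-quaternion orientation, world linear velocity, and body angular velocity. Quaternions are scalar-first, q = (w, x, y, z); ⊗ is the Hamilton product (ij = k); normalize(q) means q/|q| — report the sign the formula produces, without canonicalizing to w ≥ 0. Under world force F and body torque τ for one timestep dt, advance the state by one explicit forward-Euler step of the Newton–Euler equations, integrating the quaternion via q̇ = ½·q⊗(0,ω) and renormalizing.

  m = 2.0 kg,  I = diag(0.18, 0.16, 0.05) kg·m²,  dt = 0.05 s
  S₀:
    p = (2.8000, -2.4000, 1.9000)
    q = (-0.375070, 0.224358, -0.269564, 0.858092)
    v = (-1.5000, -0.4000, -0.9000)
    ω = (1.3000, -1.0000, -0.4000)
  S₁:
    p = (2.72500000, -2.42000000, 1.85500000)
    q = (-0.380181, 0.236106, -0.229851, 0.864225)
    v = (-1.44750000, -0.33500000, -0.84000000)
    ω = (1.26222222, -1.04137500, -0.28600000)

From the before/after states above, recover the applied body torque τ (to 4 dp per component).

τ = (-0.1800, -0.2000, 0.1400)

Δω = ω₁−ω₀ = (-0.03777778, -0.04137500, 0.11400000)
gyro term ω₀×Iω₀ = (-0.0440, -0.0676, 0.0260)
applied torque τ = (-0.1800, -0.2000, 0.1400)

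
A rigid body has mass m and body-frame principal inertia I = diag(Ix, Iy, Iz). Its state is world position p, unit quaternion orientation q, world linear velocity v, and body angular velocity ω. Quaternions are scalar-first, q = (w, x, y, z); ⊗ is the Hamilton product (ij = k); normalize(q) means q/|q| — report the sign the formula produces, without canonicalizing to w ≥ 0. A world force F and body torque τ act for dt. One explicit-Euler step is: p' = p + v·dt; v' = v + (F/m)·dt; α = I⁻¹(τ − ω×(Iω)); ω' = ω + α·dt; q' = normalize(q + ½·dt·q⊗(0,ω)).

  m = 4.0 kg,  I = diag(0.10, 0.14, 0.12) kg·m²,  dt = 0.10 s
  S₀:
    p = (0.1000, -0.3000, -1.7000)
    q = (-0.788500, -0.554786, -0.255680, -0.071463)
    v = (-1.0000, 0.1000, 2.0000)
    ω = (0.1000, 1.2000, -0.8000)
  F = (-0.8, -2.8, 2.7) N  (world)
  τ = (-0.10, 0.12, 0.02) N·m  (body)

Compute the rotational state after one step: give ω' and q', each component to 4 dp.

precession coupling ω×(Iω) = (0.0192, 0.0016, 0.0048)
α = I⁻¹(τ − ω×Iω) = (-1.1920, 0.8457, 0.1267)
new body rate ω' = (-0.0192, 1.2846, -0.7873)
q⊗(0,ω) = (0.3051242, 0.2114496, -1.3971751, -0.0093752)
updated quaternion q' = (-0.7712, -0.5428, -0.3247, -0.0717)

ω' = (-0.0192, 1.2846, -0.7873)
q' = (-0.7712, -0.5428, -0.3247, -0.0717)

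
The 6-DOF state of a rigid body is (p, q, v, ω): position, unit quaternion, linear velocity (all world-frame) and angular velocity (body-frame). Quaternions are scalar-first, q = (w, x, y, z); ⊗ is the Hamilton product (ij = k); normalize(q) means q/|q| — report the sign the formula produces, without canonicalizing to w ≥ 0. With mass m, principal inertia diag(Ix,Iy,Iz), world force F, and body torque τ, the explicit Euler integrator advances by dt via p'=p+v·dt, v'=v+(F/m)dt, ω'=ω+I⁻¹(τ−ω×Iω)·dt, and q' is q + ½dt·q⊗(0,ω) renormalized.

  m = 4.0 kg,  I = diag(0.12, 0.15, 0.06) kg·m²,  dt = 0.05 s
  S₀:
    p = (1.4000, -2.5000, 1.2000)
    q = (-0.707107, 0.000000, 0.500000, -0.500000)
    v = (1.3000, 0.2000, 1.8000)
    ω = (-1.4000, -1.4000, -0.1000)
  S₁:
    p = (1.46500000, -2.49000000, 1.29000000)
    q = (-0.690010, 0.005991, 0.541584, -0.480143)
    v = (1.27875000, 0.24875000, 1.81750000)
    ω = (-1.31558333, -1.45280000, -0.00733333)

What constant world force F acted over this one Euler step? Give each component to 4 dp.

Δv = v₁−v₀ = (-0.02125000, 0.04875000, 0.01750000)
m·(v₁−v₀)/dt = (-1.7000, 3.9000, 1.4000)

F = (-1.7000, 3.9000, 1.4000)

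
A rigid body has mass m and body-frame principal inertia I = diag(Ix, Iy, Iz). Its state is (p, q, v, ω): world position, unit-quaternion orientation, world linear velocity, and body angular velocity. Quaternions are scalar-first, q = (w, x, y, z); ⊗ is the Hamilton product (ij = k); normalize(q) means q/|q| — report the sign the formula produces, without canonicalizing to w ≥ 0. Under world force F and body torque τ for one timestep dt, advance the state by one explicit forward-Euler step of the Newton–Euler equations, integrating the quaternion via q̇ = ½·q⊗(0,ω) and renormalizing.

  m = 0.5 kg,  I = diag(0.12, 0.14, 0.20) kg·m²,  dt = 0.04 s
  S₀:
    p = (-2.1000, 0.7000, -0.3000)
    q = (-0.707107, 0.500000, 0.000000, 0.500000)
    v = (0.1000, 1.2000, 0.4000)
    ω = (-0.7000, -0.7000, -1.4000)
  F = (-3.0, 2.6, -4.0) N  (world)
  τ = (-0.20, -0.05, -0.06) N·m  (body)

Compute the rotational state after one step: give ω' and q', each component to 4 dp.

ω×(Iω) gyroscopic = (0.0588, -0.0784, 0.0098)
angular accel α = (-2.1567, 0.2029, -0.3490)
ω + α·dt = (-0.7863, -0.6919, -1.4140)
2q̇ = q⊗(0,ω) = (1.0500000, 0.8449749, 0.8449749, 0.6399498)
q + ½dt·q⊗(0,ω), renormalized = (-0.6857, 0.5166, 0.0169, 0.5125)

ω' = (-0.7863, -0.6919, -1.4140)
q' = (-0.6857, 0.5166, 0.0169, 0.5125)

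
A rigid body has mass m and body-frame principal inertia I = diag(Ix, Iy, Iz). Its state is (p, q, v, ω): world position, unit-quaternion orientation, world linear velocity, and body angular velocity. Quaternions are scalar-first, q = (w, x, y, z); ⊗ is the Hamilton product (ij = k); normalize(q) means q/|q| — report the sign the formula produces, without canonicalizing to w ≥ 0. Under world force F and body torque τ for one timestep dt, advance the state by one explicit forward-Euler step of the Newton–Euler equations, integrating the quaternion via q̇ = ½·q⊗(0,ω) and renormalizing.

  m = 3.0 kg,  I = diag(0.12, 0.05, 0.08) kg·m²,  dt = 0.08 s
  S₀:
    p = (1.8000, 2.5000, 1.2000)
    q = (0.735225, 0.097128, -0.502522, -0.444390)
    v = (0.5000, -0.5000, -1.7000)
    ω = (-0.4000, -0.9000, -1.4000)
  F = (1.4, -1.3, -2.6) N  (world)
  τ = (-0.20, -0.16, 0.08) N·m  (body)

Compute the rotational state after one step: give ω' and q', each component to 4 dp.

α = I⁻¹(τ − ω×Iω) = (-1.9817, -3.6480, 1.3150)
new body rate ω' = (-0.5585, -1.1918, -1.2948)
Hamilton product q⊗(0,ω) = (-1.0355646, 0.0094898, -0.3479673, -1.3177390)
q + ½dt·q⊗(0,ω), renormalized = (0.6922, 0.0973, -0.5152, -0.4959)

ω' = (-0.5585, -1.1918, -1.2948)
q' = (0.6922, 0.0973, -0.5152, -0.4959)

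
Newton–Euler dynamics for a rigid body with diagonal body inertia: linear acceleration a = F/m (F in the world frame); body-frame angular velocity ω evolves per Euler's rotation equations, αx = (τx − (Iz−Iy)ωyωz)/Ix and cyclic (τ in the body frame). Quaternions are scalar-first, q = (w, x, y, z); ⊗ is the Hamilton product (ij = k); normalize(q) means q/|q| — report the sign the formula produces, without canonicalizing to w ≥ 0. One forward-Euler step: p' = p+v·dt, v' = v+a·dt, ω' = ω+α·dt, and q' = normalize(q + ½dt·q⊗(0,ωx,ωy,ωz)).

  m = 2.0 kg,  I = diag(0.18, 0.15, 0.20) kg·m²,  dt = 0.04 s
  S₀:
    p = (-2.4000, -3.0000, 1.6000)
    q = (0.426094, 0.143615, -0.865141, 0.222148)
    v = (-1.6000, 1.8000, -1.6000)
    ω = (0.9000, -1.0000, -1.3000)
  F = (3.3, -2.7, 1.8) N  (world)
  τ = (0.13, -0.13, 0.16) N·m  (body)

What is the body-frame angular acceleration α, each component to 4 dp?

α = (0.3611, -1.0227, 0.6650)

gyro term ω×Iω = (0.0650, 0.0234, 0.0270)
α = I⁻¹(τ − ω×Iω) = (0.3611, -1.0227, 0.6650)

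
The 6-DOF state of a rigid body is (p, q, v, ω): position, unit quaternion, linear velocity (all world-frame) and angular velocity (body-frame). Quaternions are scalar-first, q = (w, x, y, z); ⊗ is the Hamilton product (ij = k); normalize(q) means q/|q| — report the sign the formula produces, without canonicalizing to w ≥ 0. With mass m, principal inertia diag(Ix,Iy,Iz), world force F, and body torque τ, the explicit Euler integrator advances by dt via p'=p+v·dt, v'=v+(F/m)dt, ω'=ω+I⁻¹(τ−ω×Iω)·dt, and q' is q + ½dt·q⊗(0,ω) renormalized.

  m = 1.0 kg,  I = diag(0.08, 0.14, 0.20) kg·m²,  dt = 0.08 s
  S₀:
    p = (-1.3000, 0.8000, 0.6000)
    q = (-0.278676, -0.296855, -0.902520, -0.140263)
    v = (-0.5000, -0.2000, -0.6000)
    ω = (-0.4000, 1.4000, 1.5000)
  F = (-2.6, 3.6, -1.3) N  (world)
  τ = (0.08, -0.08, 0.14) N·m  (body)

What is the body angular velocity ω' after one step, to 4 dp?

α = I⁻¹(τ − ω×Iω) = (-0.5750, -1.0857, 0.8680)
ω' = ω + α·dt = (-0.4460, 1.3131, 1.5694)

ω' = (-0.4460, 1.3131, 1.5694)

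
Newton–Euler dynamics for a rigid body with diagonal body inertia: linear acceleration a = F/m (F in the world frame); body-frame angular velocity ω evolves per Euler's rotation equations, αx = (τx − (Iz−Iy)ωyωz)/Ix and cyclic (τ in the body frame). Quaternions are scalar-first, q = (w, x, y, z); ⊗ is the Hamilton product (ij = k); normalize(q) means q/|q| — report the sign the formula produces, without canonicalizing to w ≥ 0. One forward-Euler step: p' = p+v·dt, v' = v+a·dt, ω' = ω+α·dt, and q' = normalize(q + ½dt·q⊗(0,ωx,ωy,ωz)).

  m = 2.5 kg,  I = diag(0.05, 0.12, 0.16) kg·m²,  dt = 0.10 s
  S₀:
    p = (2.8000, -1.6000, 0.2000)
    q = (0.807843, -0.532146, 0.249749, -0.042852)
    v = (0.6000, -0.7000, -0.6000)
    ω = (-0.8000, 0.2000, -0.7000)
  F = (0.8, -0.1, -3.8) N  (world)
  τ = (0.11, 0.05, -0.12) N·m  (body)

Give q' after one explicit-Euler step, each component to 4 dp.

q' = (0.7814, -0.5719, 0.2406, -0.0664)

2q̇ = q⊗(0,ω) = (-0.5056630, -0.8125283, -0.1766520, -0.4721201)
q' = normalize(q + ½dt·q⊗(0,ω)) = (0.7814, -0.5719, 0.2406, -0.0664)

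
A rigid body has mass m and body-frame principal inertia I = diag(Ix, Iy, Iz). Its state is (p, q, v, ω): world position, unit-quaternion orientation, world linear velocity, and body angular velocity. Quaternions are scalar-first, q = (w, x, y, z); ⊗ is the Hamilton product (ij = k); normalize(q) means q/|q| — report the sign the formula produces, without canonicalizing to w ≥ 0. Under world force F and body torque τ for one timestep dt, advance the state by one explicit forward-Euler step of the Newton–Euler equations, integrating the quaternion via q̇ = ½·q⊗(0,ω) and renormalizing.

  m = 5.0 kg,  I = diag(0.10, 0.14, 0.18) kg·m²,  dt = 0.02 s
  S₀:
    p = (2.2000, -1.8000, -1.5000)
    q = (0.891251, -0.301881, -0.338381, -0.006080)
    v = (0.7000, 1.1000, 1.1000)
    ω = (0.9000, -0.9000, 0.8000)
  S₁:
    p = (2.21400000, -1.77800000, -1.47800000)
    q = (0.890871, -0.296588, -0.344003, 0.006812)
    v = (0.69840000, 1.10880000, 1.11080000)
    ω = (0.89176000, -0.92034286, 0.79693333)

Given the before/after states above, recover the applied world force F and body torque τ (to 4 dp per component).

F = (-0.4000, 2.2000, 2.7000)
τ = (-0.0700, -0.2000, -0.0600)

velocity change Δv = (-0.00160000, 0.00880000, 0.01080000)
F = m·Δv/dt = (-0.4000, 2.2000, 2.7000)
rate change Δω = (-0.00824000, -0.02034286, -0.00306667)
precession coupling = (-0.0288, -0.0576, -0.0324)
τ = I·(Δω/dt) + ω₀×(Iω₀) = (-0.0700, -0.2000, -0.0600)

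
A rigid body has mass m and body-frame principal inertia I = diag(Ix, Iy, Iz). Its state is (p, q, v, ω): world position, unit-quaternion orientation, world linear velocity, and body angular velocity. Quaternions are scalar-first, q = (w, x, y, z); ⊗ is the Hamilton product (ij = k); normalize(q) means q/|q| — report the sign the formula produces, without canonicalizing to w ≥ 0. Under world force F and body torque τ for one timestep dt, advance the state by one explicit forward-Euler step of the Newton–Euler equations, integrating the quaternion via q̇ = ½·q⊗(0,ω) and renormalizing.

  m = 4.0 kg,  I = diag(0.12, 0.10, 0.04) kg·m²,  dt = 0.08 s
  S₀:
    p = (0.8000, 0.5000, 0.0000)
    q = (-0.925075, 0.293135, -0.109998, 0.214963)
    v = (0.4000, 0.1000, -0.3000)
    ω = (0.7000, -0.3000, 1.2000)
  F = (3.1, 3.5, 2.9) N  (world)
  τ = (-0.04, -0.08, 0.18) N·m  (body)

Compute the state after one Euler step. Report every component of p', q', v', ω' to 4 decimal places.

p' = (0.8320, 0.5080, -0.0240)
q' = (-0.9434, 0.2641, -0.1068, 0.1698)
v' = (0.4620, 0.1700, -0.2420)
ω' = (0.6589, -0.4178, 1.5516)

a = (0.7750, 0.8750, 0.7250)
new position p' = (0.8320, 0.5080, -0.0240)
new velocity v' = (0.4620, 0.1700, -0.2420)
precession coupling ω×(Iω) = (0.0216, 0.0672, 0.0042)
angular accel α = (-0.5133, -1.4720, 4.3950)
new body rate ω' = (0.6589, -0.4178, 1.5516)
Hamilton product q⊗(0,ω) = (-0.4961495, -0.7150612, 0.0762346, -1.1210319)
q' = normalize(q + ½dt·q⊗(0,ω)) = (-0.9434, 0.2641, -0.1068, 0.1698)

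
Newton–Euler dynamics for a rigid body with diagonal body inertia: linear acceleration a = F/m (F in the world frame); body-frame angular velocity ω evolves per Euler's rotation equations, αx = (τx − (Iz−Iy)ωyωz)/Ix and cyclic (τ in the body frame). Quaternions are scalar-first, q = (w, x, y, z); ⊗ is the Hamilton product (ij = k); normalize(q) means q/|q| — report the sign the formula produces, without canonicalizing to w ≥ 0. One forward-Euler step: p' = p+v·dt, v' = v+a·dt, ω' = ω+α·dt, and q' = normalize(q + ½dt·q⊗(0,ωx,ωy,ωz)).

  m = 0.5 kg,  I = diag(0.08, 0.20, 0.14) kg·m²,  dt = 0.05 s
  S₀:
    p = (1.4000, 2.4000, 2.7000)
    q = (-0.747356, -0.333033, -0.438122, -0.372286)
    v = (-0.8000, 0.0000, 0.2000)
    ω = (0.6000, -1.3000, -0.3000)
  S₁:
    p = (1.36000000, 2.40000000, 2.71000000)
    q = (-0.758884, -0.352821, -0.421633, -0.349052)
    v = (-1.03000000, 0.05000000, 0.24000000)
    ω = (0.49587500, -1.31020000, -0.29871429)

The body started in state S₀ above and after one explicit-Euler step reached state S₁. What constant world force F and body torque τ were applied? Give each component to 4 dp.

F = (-2.3000, 0.5000, 0.4000)
τ = (-0.1900, -0.0300, -0.0900)

Δω = ω₁−ω₀ = (-0.10412500, -0.01020000, 0.00128571)
ω₀×(Iω₀) = (-0.0234, 0.0108, -0.0936)
applied torque τ = (-0.1900, -0.0300, -0.0900)
Δv = v₁−v₀ = (-0.23000000, 0.05000000, 0.04000000)
applied force F = (-2.3000, 0.5000, 0.4000)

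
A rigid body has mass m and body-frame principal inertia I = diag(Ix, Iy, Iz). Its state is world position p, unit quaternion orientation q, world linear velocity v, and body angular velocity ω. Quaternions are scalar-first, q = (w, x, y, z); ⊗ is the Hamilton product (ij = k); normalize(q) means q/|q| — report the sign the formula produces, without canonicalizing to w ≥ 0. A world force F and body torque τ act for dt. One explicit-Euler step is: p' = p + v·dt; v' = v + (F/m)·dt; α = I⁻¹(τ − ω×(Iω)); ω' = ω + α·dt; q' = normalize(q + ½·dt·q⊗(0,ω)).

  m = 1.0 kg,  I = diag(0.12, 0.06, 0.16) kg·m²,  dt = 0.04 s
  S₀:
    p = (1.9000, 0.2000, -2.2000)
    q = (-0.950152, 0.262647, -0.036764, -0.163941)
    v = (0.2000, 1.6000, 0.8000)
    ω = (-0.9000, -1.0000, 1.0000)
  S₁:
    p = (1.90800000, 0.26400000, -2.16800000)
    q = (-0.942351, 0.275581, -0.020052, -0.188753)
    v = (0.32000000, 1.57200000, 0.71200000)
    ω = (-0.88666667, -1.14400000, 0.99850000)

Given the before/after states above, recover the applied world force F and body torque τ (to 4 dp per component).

Δv = v₁−v₀ = (0.12000000, -0.02800000, -0.08800000)
F = m·Δv/dt = (3.0000, -0.7000, -2.2000)
ω₁ − ω₀ = (0.01333333, -0.14400000, -0.00150000)
ω₀×(Iω₀) = (-0.1000, 0.0360, -0.0540)
I·α + gyro = (-0.0600, -0.1800, -0.0600)

F = (3.0000, -0.7000, -2.2000)
τ = (-0.0600, -0.1800, -0.0600)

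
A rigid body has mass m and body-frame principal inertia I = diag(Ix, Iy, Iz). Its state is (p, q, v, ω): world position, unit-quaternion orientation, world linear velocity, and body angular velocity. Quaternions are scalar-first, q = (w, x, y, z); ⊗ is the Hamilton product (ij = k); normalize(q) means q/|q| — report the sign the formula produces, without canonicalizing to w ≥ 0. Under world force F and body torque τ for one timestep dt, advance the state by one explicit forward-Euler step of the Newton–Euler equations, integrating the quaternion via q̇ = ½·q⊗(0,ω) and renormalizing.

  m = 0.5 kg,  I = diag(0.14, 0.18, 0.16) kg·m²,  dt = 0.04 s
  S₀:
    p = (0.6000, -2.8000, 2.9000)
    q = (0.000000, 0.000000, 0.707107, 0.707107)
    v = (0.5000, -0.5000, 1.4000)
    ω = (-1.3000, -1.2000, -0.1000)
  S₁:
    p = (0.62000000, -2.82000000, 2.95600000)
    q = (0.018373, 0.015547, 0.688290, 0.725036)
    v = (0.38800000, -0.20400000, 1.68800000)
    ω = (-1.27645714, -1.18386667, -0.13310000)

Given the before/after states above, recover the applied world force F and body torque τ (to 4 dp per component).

F = (-1.4000, 3.7000, 3.6000)
τ = (0.0800, 0.0700, -0.0700)

velocity change Δv = (-0.11200000, 0.29600000, 0.28800000)
F = m·Δv/dt = (-1.4000, 3.7000, 3.6000)
rate change Δω = (0.02354286, 0.01613333, -0.03310000)
gyro term ω₀×Iω₀ = (-0.0024, -0.0026, 0.0624)
τ = I·(Δω/dt) + ω₀×(Iω₀) = (0.0800, 0.0700, -0.0700)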